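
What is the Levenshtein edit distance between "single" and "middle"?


Word 1: "single" (length 6)
Word 2: "middle" (length 6)
One optimal edit sequence (insert/delete/substitute each cost 1):
  1. substitute 's' -> 'm'  (+1)
  2. keep 'i'
  3. substitute 'n' -> 'd'  (+1)
  4. substitute 'g' -> 'd'  (+1)
  5. keep 'l'
  6. keep 'e'
Total edit operations: 3
Edit distance = 3


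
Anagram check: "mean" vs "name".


Word 1: "mean" → sorted: aemn
Word 2: "name" → sorted: aemn
Same letters? aemn == aemn
Anagram = Yes


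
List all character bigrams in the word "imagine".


Word: "imagine" (length 7)
Number of bigrams = 7 - 2 + 1 = 6
  Position 0: "im"
  Position 1: "ma"
  Position 2: "ag"
  Position 3: "gi"
  Position 4: "in"
  Position 5: "ne"
Bigrams = "im", "ma", "ag", "gi", "in", "ne"


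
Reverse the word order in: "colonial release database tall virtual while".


Original: "colonial release database tall virtual while"
Words (1..n): colonial | release | database | tall | virtual | while
Reversed (n..1): while | virtual | tall | database | release | colonial
Result = "while virtual tall database release colonial"


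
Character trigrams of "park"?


Word: "park" (length 4)
Number of trigrams = 4 - 3 + 1 = 2
  Position 0: "par"
  Position 1: "ark"
Trigrams = "par", "ark"


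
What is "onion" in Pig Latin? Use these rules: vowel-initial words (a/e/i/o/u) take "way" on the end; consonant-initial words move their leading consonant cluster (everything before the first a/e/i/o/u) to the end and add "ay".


Word: "onion"
Starts with vowel → add 'way'
Pig Latin = "onionway"


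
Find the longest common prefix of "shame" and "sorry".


Word 1: "shame"
Word 2: "sorry"
Comparing from start:
  Pos 0: 's' == 's'
  Pos 1: 'h' != 'o' (stop)
LCP = "s" (length 1)


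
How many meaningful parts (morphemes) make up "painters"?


Word: "painters"
Morphemes: paint + -er + -s
Each morpheme carries meaning
= 3 morphemes


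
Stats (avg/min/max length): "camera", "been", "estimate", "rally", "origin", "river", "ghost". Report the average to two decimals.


Lengths: "camera"=6, "been"=4, "estimate"=8, "rally"=5, "origin"=6, "river"=5, "ghost"=5
Sum = 39, Count = 7
Average = 39/7 = 5.57
= avg=5.57, min=4, max=8


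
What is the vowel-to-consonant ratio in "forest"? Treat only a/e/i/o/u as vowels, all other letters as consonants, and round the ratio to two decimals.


Word: "forest"
Vowels (a,e,i,o,u): 2
Consonants: 4
Ratio = 2/4
= 0.50


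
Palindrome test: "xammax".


Word: "xammax"
Reversed: "xammax"
Forward == Backward? xammax == xammax
Palindrome = Yes


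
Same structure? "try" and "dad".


Pattern of "try": [0, 1, 2]
Pattern of "dad": [0, 1, 0]
Patterns do not match
Same pattern = No


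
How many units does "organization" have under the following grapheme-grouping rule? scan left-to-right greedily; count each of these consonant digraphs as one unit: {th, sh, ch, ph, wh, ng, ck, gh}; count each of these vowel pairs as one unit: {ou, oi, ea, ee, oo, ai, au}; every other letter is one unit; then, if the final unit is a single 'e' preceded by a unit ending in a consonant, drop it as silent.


Word: "organization" (12 letters)
Left-to-right scan:
  1. 'o' (letter)
  2. 'r' (letter)
  3. 'g' (letter)
  4. 'a' (letter)
  5. 'n' (letter)
  6. 'i' (letter)
  7. 'z' (letter)
  8. 'a' (letter)
  9. 't' (letter)
  10. 'i' (letter)
  11. 'o' (letter)
  12. 'n' (letter)
Units from scan: 12
Sound units = 12 units


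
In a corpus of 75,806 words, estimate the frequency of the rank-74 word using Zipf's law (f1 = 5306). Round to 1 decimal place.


Zipf's law: f(r) = f(1) / r
f(1) = 5306
f(74) = 5306 / 74
= 71.7 occurrences


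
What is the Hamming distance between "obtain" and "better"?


Comparing character by character (same length = 6):
  Pos 0: 'o' vs 'b' !=
  Pos 1: 'b' vs 'e' !=
  Pos 2: 't' vs 't' =
  Pos 3: 'a' vs 't' !=
  Pos 4: 'i' vs 'e' !=
  Pos 5: 'n' vs 'r' !=
Hamming distance = 5


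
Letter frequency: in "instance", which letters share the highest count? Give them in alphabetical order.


Word: "instance"
Letter counts:
  'a': 1
  'c': 1
  'e': 1
  'i': 1
  'n': 2
  's': 1
  't': 1
Maximum count = 2
Most frequent = 'n' (2 times each)


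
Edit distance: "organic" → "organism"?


Word 1: "organic" (length 7)
Word 2: "organism" (length 8)
One optimal edit sequence (insert/delete/substitute each cost 1):
  1. keep 'o'
  2. keep 'r'
  3. keep 'g'
  4. keep 'a'
  5. keep 'n'
  6. keep 'i'
  7. insert 's'  (+1)
  8. substitute 'c' -> 'm'  (+1)
Total edit operations: 2
Edit distance = 2


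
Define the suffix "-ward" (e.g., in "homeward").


Suffix: -ward
Example: homeward (home + -ward)
Meaning = in the direction of


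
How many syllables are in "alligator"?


Word: "alligator"
Syllable breakdown: al / li / ga / tor
Counting: 4 parts
= 4 syllables


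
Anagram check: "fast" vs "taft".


Word 1: "fast" → sorted: afst
Word 2: "taft" → sorted: aftt
Same letters? afst != aftt
Anagram = No


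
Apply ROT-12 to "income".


Word: "income"
Shift: 12
Each letter → (letter + shift) mod 26:
  'i' (8) + 12 = 20 → 'u'
  'n' (13) + 12 = 25 → 'z'
  'c' (2) + 12 = 14 → 'o'
  'o' (14) + 12 = 0 → 'a'
  'm' (12) + 12 = 24 → 'y'
  'e' (4) + 12 = 16 → 'q'
Result = "uzoayq"


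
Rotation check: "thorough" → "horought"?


Word: "thorough", Candidate: "horought"
Method: check if candidate is substring of word+word
"thoroughthorough" contains "horought"? Yes
Is rotation = Yes


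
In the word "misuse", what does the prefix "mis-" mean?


Prefix: mis-
As in: misuse -> mis- + use
Meaning = wrongly


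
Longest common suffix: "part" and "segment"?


Word 1: "part"
Word 2: "segment"
Comparing from end:
  Pos -1: 't' == 't'
  Pos -2: 'r' != 'n' (stop)
LCS = "t" (length 1)


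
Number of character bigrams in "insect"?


Word: "insect" (length 6)
Number of 2-grams = length - 2 + 1 = 6 - 2 + 1
= 5


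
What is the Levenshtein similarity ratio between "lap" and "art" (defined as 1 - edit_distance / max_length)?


Word 1: "lap" (length 3)
Word 2: "art" (length 3)
One optimal edit sequence:
  1. substitute 'l' -> 'a'  (+1)
  2. substitute 'a' -> 'r'  (+1)
  3. substitute 'p' -> 't'  (+1)
Edit distance = 3
Max length = max(3, 3) = 3
Similarity = 1 - 3/3
= 0.0000


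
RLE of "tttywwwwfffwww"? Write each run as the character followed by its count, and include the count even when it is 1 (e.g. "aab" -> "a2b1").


String: "tttywwwwfffwww"
Scanning for consecutive runs:
  't' x 3
  'y' x 1
  'w' x 4
  'f' x 3
  'w' x 3
RLE = "t3y1w4f3w3"


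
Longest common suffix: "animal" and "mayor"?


Word 1: "animal"
Word 2: "mayor"
Comparing from end:
  Pos -1: 'l' != 'r' (stop)
LCS = "" (length 0)


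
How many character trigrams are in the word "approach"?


Word: "approach" (length 8)
Number of 3-grams = length - 3 + 1 = 8 - 3 + 1
= 6


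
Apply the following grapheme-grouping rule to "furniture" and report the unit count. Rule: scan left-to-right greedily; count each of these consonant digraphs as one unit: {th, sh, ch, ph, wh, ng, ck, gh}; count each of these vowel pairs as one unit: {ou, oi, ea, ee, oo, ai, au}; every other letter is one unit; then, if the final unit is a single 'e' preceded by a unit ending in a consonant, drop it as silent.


Word: "furniture" (9 letters)
Left-to-right scan:
  [1] 'f' (letter)
  [2] 'u' (letter)
  [3] 'r' (letter)
  [4] 'n' (letter)
  [5] 'i' (letter)
  [6] 't' (letter)
  [7] 'u' (letter)
  [8] 'r' (letter)
  [9] 'e' (letter)
Units from scan: 9
Final unit is 'e' after a consonant -> drop as silent (-1)
Sound units = 8 units


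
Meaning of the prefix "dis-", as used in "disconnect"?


Prefix: dis-
As in: disconnect -> dis- + connect
Meaning = not / opposite


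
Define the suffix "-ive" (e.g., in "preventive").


Suffix: -ive
Example: preventive (prevent + -ive)
Meaning = tending to


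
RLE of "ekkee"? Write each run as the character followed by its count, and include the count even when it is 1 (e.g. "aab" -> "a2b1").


String: "ekkee"
Scanning for consecutive runs:
  'e' x 1
  'k' x 2
  'e' x 2
RLE = "e1k2e2"


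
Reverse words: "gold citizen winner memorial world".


Original: "gold citizen winner memorial world"
Words (1..n): gold | citizen | winner | memorial | world
Reversed (n..1): world | memorial | winner | citizen | gold
Result = "world memorial winner citizen gold"


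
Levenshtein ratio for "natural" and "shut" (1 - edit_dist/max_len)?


Word 1: "natural" (length 7)
Word 2: "shut" (length 4)
One optimal edit sequence:
  1. delete 'n'  (+1)
  2. substitute 'a' -> 's'  (+1)
  3. substitute 't' -> 'h'  (+1)
  4. keep 'u'
  5. delete 'r'  (+1)
  6. delete 'a'  (+1)
  7. substitute 'l' -> 't'  (+1)
Edit distance = 6
Max length = max(7, 4) = 7
Similarity = 1 - 6/7
= 0.1429


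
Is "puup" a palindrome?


Word: "puup"
Reversed: "puup"
Forward == Backward? puup == puup
Palindrome = Yes


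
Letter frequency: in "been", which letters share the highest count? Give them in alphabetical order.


Word: "been"
Letter counts:
  'b': 1
  'e': 2
  'n': 1
Maximum count = 2
Most frequent = 'e' (2 times each)


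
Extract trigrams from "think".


Word: "think" (length 5)
Number of trigrams = 5 - 3 + 1 = 3
  Position 0: "thi"
  Position 1: "hin"
  Position 2: "ink"
Trigrams = "thi", "hin", "ink"


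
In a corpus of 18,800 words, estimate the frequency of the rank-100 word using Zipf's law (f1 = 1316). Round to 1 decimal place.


Zipf's law: f(r) = f(1) / r
f(1) = 1316
f(100) = 1316 / 100
= 13.2 occurrences


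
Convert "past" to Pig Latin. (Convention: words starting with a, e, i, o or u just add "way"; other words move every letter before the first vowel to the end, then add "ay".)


Word: "past"
Starts with consonant(s) → move to end, add 'ay'
Consonant cluster: "p"
Pig Latin = "astpay"


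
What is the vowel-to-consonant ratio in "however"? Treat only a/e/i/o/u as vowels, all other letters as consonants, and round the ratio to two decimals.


Word: "however"
Vowels (a,e,i,o,u): 3
Consonants: 4
Ratio = 3/4
= 0.75


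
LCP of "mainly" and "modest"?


Word 1: "mainly"
Word 2: "modest"
Comparing from start:
  Pos 0: 'm' == 'm'
  Pos 1: 'a' != 'o' (stop)
LCP = "m" (length 1)


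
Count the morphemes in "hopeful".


Word: "hopeful"
Morphemes: hope | -ful
Each morpheme carries meaning
= 2 morphemes


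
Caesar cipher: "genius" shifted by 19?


Word: "genius"
Shift: 19
Each letter → (letter + shift) mod 26:
  'g' (6) + 19 = 25 → 'z'
  'e' (4) + 19 = 23 → 'x'
  'n' (13) + 19 = 6 → 'g'
  'i' (8) + 19 = 1 → 'b'
  'u' (20) + 19 = 13 → 'n'
  's' (18) + 19 = 11 → 'l'
Result = "zxgbnl"


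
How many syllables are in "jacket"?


Word: "jacket"
Syllable breakdown: jack | et
Counting: 2 parts
= 2 syllables


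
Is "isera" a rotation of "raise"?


Word: "raise", Candidate: "isera"
Method: check if candidate is substring of word+word
"raiseraise" contains "isera"? Yes
Is rotation = Yes


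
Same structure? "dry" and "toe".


Pattern of "dry": [0, 1, 2]
Pattern of "toe": [0, 1, 2]
Patterns match
Same pattern = Yes


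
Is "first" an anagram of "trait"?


Word 1: "trait" → sorted: airtt
Word 2: "first" → sorted: first
Same letters? airtt != first
Anagram = No


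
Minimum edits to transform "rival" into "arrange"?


Word 1: "rival" (length 5)
Word 2: "arrange" (length 7)
One optimal edit sequence (insert/delete/substitute each cost 1):
  1. insert 'a'  (+1)
  2. insert 'r'  (+1)
  3. keep 'r'
  4. substitute 'i' -> 'a'  (+1)
  5. substitute 'v' -> 'n'  (+1)
  6. substitute 'a' -> 'g'  (+1)
  7. substitute 'l' -> 'e'  (+1)
Total edit operations: 6
Edit distance = 6


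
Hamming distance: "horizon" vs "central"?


Comparing character by character (same length = 7):
  Pos 0: 'h' vs 'c' !=
  Pos 1: 'o' vs 'e' !=
  Pos 2: 'r' vs 'n' !=
  Pos 3: 'i' vs 't' !=
  Pos 4: 'z' vs 'r' !=
  Pos 5: 'o' vs 'a' !=
  Pos 6: 'n' vs 'l' !=
Hamming distance = 7


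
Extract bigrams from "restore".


Word: "restore" (length 7)
Number of bigrams = 7 - 2 + 1 = 6
  Position 0: "re"
  Position 1: "es"
  Position 2: "st"
  Position 3: "to"
  Position 4: "or"
  Position 5: "re"
Bigrams = "re", "es", "st", "to", "or", "re"


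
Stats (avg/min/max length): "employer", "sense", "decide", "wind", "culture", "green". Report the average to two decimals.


Lengths: "employer"=8, "sense"=5, "decide"=6, "wind"=4, "culture"=7, "green"=5
Sum = 35, Count = 6
Average = 35/6 = 5.83
= avg=5.83, min=4, max=8


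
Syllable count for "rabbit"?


Word: "rabbit"
Syllable breakdown: rab | bit
Counting: 2 parts
= 2 syllables


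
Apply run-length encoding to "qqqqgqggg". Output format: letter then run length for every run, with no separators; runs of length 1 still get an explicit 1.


String: "qqqqgqggg"
Scanning for consecutive runs:
  'q' x 4
  'g' x 1
  'q' x 1
  'g' x 3
RLE = "q4g1q1g3"


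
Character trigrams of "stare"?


Word: "stare" (length 5)
Number of trigrams = 5 - 3 + 1 = 3
  Position 0: "sta"
  Position 1: "tar"
  Position 2: "are"
Trigrams = "sta", "tar", "are"


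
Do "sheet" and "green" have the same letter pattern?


Pattern of "sheet": [0, 1, 2, 2, 3]
Pattern of "green": [0, 1, 2, 2, 3]
Patterns match
Same pattern = Yes


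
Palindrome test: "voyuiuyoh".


Word: "voyuiuyoh"
Reversed: "hoyuiuyov"
Forward == Backward? voyuiuyoh != hoyuiuyov
Palindrome = No


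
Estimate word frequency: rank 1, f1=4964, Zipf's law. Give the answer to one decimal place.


Zipf's law: f(r) = f(1) / r
f(1) = 4964
f(1) = 4964 / 1
= 4964.0 occurrences


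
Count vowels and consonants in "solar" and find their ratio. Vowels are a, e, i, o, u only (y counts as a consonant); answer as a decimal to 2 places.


Word: "solar"
Vowels (a,e,i,o,u): 2
Consonants: 3
Ratio = 2/3
= 0.67


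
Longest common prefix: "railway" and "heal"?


Word 1: "railway"
Word 2: "heal"
Comparing from start:
  Pos 0: 'r' != 'h' (stop)
LCP = "" (length 0)


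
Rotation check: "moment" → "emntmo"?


Word: "moment", Candidate: "emntmo"
Method: check if candidate is substring of word+word
"momentmoment" contains "emntmo"? No
Is rotation = No


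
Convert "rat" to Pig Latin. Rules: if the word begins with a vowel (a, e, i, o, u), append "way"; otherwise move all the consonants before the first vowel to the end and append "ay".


Word: "rat"
Starts with consonant(s) → move to end, add 'ay'
Consonant cluster: "r"
Pig Latin = "atray"


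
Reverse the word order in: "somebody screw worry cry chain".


Original: "somebody screw worry cry chain"
Words (1..n): somebody | screw | worry | cry | chain
Reversed (n..1): chain | cry | worry | screw | somebody
Result = "chain cry worry screw somebody"


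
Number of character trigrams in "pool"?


Word: "pool" (length 4)
Number of 3-grams = length - 3 + 1 = 4 - 3 + 1
= 2


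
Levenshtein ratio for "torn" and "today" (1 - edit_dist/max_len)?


Word 1: "torn" (length 4)
Word 2: "today" (length 5)
One optimal edit sequence:
  1. keep 't'
  2. keep 'o'
  3. insert 'd'  (+1)
  4. substitute 'r' -> 'a'  (+1)
  5. substitute 'n' -> 'y'  (+1)
Edit distance = 3
Max length = max(4, 5) = 5
Similarity = 1 - 3/5
= 0.4000


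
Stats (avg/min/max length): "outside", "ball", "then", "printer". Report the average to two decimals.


Lengths: "outside"=7, "ball"=4, "then"=4, "printer"=7
Sum = 22, Count = 4
Average = 22/4 = 5.50
= avg=5.50, min=4, max=7


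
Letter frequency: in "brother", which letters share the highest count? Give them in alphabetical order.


Word: "brother"
Letter counts:
  'b': 1
  'e': 1
  'h': 1
  'o': 1
  'r': 2
  't': 1
Maximum count = 2
Most frequent = 'r' (2 times each)


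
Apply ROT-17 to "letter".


Word: "letter"
Shift: 17
Each letter → (letter + shift) mod 26:
  'l' (11) + 17 = 2 → 'c'
  'e' (4) + 17 = 21 → 'v'
  't' (19) + 17 = 10 → 'k'
  't' (19) + 17 = 10 → 'k'
  'e' (4) + 17 = 21 → 'v'
  'r' (17) + 17 = 8 → 'i'
Result = "cvkkvi"


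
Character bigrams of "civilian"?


Word: "civilian" (length 8)
Number of bigrams = 8 - 2 + 1 = 7
  Position 0: "ci"
  Position 1: "iv"
  Position 2: "vi"
  Position 3: "il"
  Position 4: "li"
  Position 5: "ia"
  Position 6: "an"
Bigrams = "ci", "iv", "vi", "il", "li", "ia", "an"


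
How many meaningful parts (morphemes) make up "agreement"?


Word: "agreement"
Morphemes: agree + -ment
Each morpheme carries meaning
= 2 morphemes


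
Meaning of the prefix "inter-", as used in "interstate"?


Prefix: inter-
As in: interstate -> inter- + state
Meaning = between


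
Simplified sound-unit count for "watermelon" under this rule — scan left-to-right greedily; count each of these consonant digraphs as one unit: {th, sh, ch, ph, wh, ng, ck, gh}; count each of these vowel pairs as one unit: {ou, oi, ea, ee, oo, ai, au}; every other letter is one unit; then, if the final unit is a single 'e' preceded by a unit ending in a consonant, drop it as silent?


Word: "watermelon" (10 letters)
Left-to-right scan:
  1. 'w' (letter)
  2. 'a' (letter)
  3. 't' (letter)
  4. 'e' (letter)
  5. 'r' (letter)
  6. 'm' (letter)
  7. 'e' (letter)
  8. 'l' (letter)
  9. 'o' (letter)
  10. 'n' (letter)
Units from scan: 10
Sound units = 10 units


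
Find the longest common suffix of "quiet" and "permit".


Word 1: "quiet"
Word 2: "permit"
Comparing from end:
  Pos -1: 't' == 't'
  Pos -2: 'e' != 'i' (stop)
LCS = "t" (length 1)


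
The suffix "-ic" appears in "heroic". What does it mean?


Suffix: -ic
Example: heroic = hero + -ic
Meaning = relating to


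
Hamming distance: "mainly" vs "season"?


Comparing character by character (same length = 6):
  Pos 0: 'm' vs 's' !=
  Pos 1: 'a' vs 'e' !=
  Pos 2: 'i' vs 'a' !=
  Pos 3: 'n' vs 's' !=
  Pos 4: 'l' vs 'o' !=
  Pos 5: 'y' vs 'n' !=
Hamming distance = 6


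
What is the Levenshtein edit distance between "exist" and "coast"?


Word 1: "exist" (length 5)
Word 2: "coast" (length 5)
One optimal edit sequence (insert/delete/substitute each cost 1):
  1. substitute 'e' -> 'c'  (+1)
  2. substitute 'x' -> 'o'  (+1)
  3. substitute 'i' -> 'a'  (+1)
  4. keep 's'
  5. keep 't'
Total edit operations: 3
Edit distance = 3


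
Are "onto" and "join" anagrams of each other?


Word 1: "onto" → sorted: noot
Word 2: "join" → sorted: ijno
Same letters? noot != ijno
Anagram = No


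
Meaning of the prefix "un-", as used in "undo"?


Prefix: un-
As in: undo -> un- + do
Meaning = not / reverse


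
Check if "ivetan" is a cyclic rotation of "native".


Word: "native", Candidate: "ivetan"
Method: check if candidate is substring of word+word
"nativenative" contains "ivetan"? No
Is rotation = No


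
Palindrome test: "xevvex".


Word: "xevvex"
Reversed: "xevvex"
Forward == Backward? xevvex == xevvex
Palindrome = Yes


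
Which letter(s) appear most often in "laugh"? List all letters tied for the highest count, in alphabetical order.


Word: "laugh"
Letter counts:
  'a': 1
  'g': 1
  'h': 1
  'l': 1
  'u': 1
Maximum count = 1
Most frequent = 'a', 'g', 'h', 'l', 'u' (1 time each)


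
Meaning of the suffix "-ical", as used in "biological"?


Suffix: -ical
Example: biological (biology + -ical, with a spelling change)
Meaning = relating to


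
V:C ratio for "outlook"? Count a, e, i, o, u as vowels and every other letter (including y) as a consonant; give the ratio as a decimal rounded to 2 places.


Word: "outlook"
Vowels (a,e,i,o,u): 4
Consonants: 3
Ratio = 4/3
= 1.33


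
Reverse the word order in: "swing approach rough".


Original: "swing approach rough"
Words (1..n): swing | approach | rough
Reversed (n..1): rough | approach | swing
Result = "rough approach swing"


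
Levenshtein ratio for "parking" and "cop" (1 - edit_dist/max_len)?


Word 1: "parking" (length 7)
Word 2: "cop" (length 3)
One optimal edit sequence:
  1. delete 'p'  (+1)
  2. delete 'a'  (+1)
  3. delete 'r'  (+1)
  4. delete 'k'  (+1)
  5. substitute 'i' -> 'c'  (+1)
  6. substitute 'n' -> 'o'  (+1)
  7. substitute 'g' -> 'p'  (+1)
Edit distance = 7
Max length = max(7, 3) = 7
Similarity = 1 - 7/7
= 0.0000


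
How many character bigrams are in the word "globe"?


Word: "globe" (length 5)
Number of 2-grams = length - 2 + 1 = 5 - 2 + 1
= 4


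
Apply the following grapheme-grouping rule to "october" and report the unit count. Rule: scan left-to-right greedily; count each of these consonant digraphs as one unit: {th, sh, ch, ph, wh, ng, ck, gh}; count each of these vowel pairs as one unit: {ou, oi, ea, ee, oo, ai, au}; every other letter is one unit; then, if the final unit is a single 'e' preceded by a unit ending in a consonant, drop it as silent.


Word: "october" (7 letters)
Left-to-right scan:
  1. 'o' (letter)
  2. 'c' (letter)
  3. 't' (letter)
  4. 'o' (letter)
  5. 'b' (letter)
  6. 'e' (letter)
  7. 'r' (letter)
Units from scan: 7
Sound units = 7 units


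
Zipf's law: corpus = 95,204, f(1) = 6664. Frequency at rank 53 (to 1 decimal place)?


Zipf's law: f(r) = f(1) / r
f(1) = 6664
f(53) = 6664 / 53
= 125.7 occurrences


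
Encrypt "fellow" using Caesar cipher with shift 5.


Word: "fellow"
Shift: 5
Each letter → (letter + shift) mod 26:
  'f' (5) + 5 = 10 → 'k'
  'e' (4) + 5 = 9 → 'j'
  'l' (11) + 5 = 16 → 'q'
  'l' (11) + 5 = 16 → 'q'
  'o' (14) + 5 = 19 → 't'
  'w' (22) + 5 = 1 → 'b'
Result = "kjqqtb"


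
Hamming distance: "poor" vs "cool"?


Comparing character by character (same length = 4):
  Pos 0: 'p' vs 'c' !=
  Pos 1: 'o' vs 'o' =
  Pos 2: 'o' vs 'o' =
  Pos 3: 'r' vs 'l' !=
Hamming distance = 2


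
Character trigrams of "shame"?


Word: "shame" (length 5)
Number of trigrams = 5 - 3 + 1 = 3
  Position 0: "sha"
  Position 1: "ham"
  Position 2: "ame"
Trigrams = "sha", "ham", "ame"


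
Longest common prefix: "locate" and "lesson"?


Word 1: "locate"
Word 2: "lesson"
Comparing from start:
  Pos 0: 'l' == 'l'
  Pos 1: 'o' != 'e' (stop)
LCP = "l" (length 1)


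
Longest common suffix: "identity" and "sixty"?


Word 1: "identity"
Word 2: "sixty"
Comparing from end:
  Pos -1: 'y' == 'y'
  Pos -2: 't' == 't'
  Pos -3: 'i' != 'x' (stop)
LCS = "ty" (length 2)


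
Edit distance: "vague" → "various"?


Word 1: "vague" (length 5)
Word 2: "various" (length 7)
One optimal edit sequence (insert/delete/substitute each cost 1):
  1. keep 'v'
  2. keep 'a'
  3. insert 'r'  (+1)
  4. insert 'i'  (+1)
  5. substitute 'g' -> 'o'  (+1)
  6. keep 'u'
  7. substitute 'e' -> 's'  (+1)
Total edit operations: 4
Edit distance = 4


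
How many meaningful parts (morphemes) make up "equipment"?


Word: "equipment"
Morphemes: equip | -ment
Each morpheme carries meaning
= 2 morphemes


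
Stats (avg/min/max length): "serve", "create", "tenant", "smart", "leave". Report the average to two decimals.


Lengths: "serve"=5, "create"=6, "tenant"=6, "smart"=5, "leave"=5
Sum = 27, Count = 5
Average = 27/5 = 5.40
= avg=5.40, min=5, max=6


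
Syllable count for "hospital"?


Word: "hospital"
Syllable breakdown: hos / pi / tal
Counting: 3 parts
= 3 syllables


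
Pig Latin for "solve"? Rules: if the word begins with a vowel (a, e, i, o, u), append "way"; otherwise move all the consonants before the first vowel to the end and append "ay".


Word: "solve"
Starts with consonant(s) → move to end, add 'ay'
Consonant cluster: "s"
Pig Latin = "olvesay"


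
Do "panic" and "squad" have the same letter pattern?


Pattern of "panic": [0, 1, 2, 3, 4]
Pattern of "squad": [0, 1, 2, 3, 4]
Patterns match
Same pattern = Yes


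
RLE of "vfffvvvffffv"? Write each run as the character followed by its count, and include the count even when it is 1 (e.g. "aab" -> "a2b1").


String: "vfffvvvffffv"
Scanning for consecutive runs:
  'v' x 1
  'f' x 3
  'v' x 3
  'f' x 4
  'v' x 1
RLE = "v1f3v3f4v1"


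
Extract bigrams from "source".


Word: "source" (length 6)
Number of bigrams = 6 - 2 + 1 = 5
  Position 0: "so"
  Position 1: "ou"
  Position 2: "ur"
  Position 3: "rc"
  Position 4: "ce"
Bigrams = "so", "ou", "ur", "rc", "ce"


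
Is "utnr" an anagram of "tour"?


Word 1: "tour" → sorted: ortu
Word 2: "utnr" → sorted: nrtu
Same letters? ortu != nrtu
Anagram = No


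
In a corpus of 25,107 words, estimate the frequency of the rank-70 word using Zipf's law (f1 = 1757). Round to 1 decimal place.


Zipf's law: f(r) = f(1) / r
f(1) = 1757
f(70) = 1757 / 70
= 25.1 occurrences


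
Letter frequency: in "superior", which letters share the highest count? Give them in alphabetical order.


Word: "superior"
Letter counts:
  'e': 1
  'i': 1
  'o': 1
  'p': 1
  'r': 2
  's': 1
  'u': 1
Maximum count = 2
Most frequent = 'r' (2 times each)


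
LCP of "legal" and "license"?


Word 1: "legal"
Word 2: "license"
Comparing from start:
  Pos 0: 'l' == 'l'
  Pos 1: 'e' != 'i' (stop)
LCP = "l" (length 1)


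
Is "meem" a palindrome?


Word: "meem"
Reversed: "meem"
Forward == Backward? meem == meem
Palindrome = Yes


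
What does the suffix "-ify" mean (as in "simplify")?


Suffix: -ify
Example: simplify (simple + -ify, with a spelling change)
Meaning = to make


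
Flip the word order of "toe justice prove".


Original: "toe justice prove"
Words (1..n): toe | justice | prove
Reversed (n..1): prove | justice | toe
Result = "prove justice toe"


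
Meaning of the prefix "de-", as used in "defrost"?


Prefix: de-
Example: defrost = de- + frost
Meaning = remove / reverse


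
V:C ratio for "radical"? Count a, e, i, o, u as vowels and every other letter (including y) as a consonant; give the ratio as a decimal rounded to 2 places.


Word: "radical"
Vowels (a,e,i,o,u): 3
Consonants: 4
Ratio = 3/4
= 0.75


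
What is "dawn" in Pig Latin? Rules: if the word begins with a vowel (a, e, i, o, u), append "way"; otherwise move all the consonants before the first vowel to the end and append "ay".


Word: "dawn"
Starts with consonant(s) → move to end, add 'ay'
Consonant cluster: "d"
Pig Latin = "awnday"


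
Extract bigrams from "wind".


Word: "wind" (length 4)
Number of bigrams = 4 - 2 + 1 = 3
  Position 0: "wi"
  Position 1: "in"
  Position 2: "nd"
Bigrams = "wi", "in", "nd"


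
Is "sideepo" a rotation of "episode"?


Word: "episode", Candidate: "sideepo"
Method: check if candidate is substring of word+word
"episodeepisode" contains "sideepo"? No
Is rotation = No


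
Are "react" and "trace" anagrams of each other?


Word 1: "react" → sorted: acert
Word 2: "trace" → sorted: acert
Same letters? acert == acert
Anagram = Yes


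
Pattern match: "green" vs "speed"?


Pattern of "green": [0, 1, 2, 2, 3]
Pattern of "speed": [0, 1, 2, 2, 3]
Patterns match
Same pattern = Yes


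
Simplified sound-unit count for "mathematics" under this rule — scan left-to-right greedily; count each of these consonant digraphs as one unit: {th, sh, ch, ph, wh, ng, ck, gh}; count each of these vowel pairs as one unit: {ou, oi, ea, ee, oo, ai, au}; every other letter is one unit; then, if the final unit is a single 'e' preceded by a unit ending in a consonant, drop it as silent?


Word: "mathematics" (11 letters)
Left-to-right scan:
  1. 'm' (letter)
  2. 'a' (letter)
  3. 'th' (digraph)
  4. 'e' (letter)
  5. 'm' (letter)
  6. 'a' (letter)
  7. 't' (letter)
  8. 'i' (letter)
  9. 'c' (letter)
  10. 's' (letter)
Units from scan: 10
Sound units = 10 units


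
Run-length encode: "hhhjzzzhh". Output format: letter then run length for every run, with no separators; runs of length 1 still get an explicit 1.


String: "hhhjzzzhh"
Scanning for consecutive runs:
  'h' x 3
  'j' x 1
  'z' x 3
  'h' x 2
RLE = "h3j1z3h2"


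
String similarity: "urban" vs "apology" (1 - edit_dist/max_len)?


Word 1: "urban" (length 5)
Word 2: "apology" (length 7)
One optimal edit sequence:
  1. insert 'a'  (+1)
  2. insert 'p'  (+1)
  3. substitute 'u' -> 'o'  (+1)
  4. substitute 'r' -> 'l'  (+1)
  5. substitute 'b' -> 'o'  (+1)
  6. substitute 'a' -> 'g'  (+1)
  7. substitute 'n' -> 'y'  (+1)
Edit distance = 7
Max length = max(5, 7) = 7
Similarity = 1 - 7/7
= 0.0000


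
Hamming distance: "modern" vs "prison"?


Comparing character by character (same length = 6):
  Pos 0: 'm' vs 'p' !=
  Pos 1: 'o' vs 'r' !=
  Pos 2: 'd' vs 'i' !=
  Pos 3: 'e' vs 's' !=
  Pos 4: 'r' vs 'o' !=
  Pos 5: 'n' vs 'n' =
Hamming distance = 5


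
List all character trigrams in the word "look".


Word: "look" (length 4)
Number of trigrams = 4 - 3 + 1 = 2
  Position 0: "loo"
  Position 1: "ook"
Trigrams = "loo", "ook"


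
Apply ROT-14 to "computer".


Word: "computer"
Shift: 14
Each letter → (letter + shift) mod 26:
  'c' (2) + 14 = 16 → 'q'
  'o' (14) + 14 = 2 → 'c'
  'm' (12) + 14 = 0 → 'a'
  'p' (15) + 14 = 3 → 'd'
  'u' (20) + 14 = 8 → 'i'
  't' (19) + 14 = 7 → 'h'
  'e' (4) + 14 = 18 → 's'
  'r' (17) + 14 = 5 → 'f'
Result = "qcadihsf"


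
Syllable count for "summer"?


Word: "summer"
Syllable breakdown: sum / mer
Counting: 2 parts
= 2 syllables


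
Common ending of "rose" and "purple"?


Word 1: "rose"
Word 2: "purple"
Comparing from end:
  Pos -1: 'e' == 'e'
  Pos -2: 's' != 'l' (stop)
LCS = "e" (length 1)


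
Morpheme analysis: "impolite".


Word: "impolite"
Morphemes: im- + polite
Each morpheme carries meaning
= 2 morphemes


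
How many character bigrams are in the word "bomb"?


Word: "bomb" (length 4)
Number of 2-grams = length - 2 + 1 = 4 - 2 + 1
= 3


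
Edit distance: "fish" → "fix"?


Word 1: "fish" (length 4)
Word 2: "fix" (length 3)
One optimal edit sequence (insert/delete/substitute each cost 1):
  1. keep 'f'
  2. keep 'i'
  3. delete 's'  (+1)
  4. substitute 'h' -> 'x'  (+1)
Total edit operations: 2
Edit distance = 2


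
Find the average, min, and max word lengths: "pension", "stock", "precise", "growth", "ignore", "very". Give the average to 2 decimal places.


Lengths: "pension"=7, "stock"=5, "precise"=7, "growth"=6, "ignore"=6, "very"=4
Sum = 35, Count = 6
Average = 35/6 = 5.83
= avg=5.83, min=4, max=7


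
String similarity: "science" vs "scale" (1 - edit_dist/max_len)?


Word 1: "science" (length 7)
Word 2: "scale" (length 5)
One optimal edit sequence:
  1. keep 's'
  2. keep 'c'
  3. delete 'i'  (+1)
  4. delete 'e'  (+1)
  5. substitute 'n' -> 'a'  (+1)
  6. substitute 'c' -> 'l'  (+1)
  7. keep 'e'
Edit distance = 4
Max length = max(7, 5) = 7
Similarity = 1 - 4/7
= 0.4286


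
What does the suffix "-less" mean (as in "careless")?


Suffix: -less
Example: careless = care + -less
Meaning = without


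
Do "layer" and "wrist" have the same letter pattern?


Pattern of "layer": [0, 1, 2, 3, 4]
Pattern of "wrist": [0, 1, 2, 3, 4]
Patterns match
Same pattern = Yes


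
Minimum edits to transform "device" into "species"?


Word 1: "device" (length 6)
Word 2: "species" (length 7)
One optimal edit sequence (insert/delete/substitute each cost 1):
  1. insert 's'  (+1)
  2. substitute 'd' -> 'p'  (+1)
  3. keep 'e'
  4. substitute 'v' -> 'c'  (+1)
  5. keep 'i'
  6. substitute 'c' -> 'e'  (+1)
  7. substitute 'e' -> 's'  (+1)
Total edit operations: 5
Edit distance = 5


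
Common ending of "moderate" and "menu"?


Word 1: "moderate"
Word 2: "menu"
Comparing from end:
  Pos -1: 'e' != 'u' (stop)
LCS = "" (length 0)


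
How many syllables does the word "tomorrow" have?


Word: "tomorrow"
Syllable breakdown: to-mor-row
Counting: 3 parts
= 3 syllables


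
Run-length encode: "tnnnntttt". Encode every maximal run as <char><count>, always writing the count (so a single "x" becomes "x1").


String: "tnnnntttt"
Scanning for consecutive runs:
  't' x 1
  'n' x 4
  't' x 4
RLE = "t1n4t4"


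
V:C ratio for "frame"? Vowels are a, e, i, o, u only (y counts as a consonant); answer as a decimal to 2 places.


Word: "frame"
Vowels (a,e,i,o,u): 2
Consonants: 3
Ratio = 2/3
= 0.67


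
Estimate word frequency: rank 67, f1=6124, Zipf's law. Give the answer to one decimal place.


Zipf's law: f(r) = f(1) / r
f(1) = 6124
f(67) = 6124 / 67
= 91.4 occurrences


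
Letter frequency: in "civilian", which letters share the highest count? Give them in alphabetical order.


Word: "civilian"
Letter counts:
  'a': 1
  'c': 1
  'i': 3
  'l': 1
  'n': 1
  'v': 1
Maximum count = 3
Most frequent = 'i' (3 times each)


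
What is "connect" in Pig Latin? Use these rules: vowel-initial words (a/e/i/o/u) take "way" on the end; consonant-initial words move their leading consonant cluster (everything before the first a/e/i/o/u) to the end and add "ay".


Word: "connect"
Starts with consonant(s) → move to end, add 'ay'
Consonant cluster: "c"
Pig Latin = "onnectcay"


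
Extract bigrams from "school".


Word: "school" (length 6)
Number of bigrams = 6 - 2 + 1 = 5
  Position 0: "sc"
  Position 1: "ch"
  Position 2: "ho"
  Position 3: "oo"
  Position 4: "ol"
Bigrams = "sc", "ch", "ho", "oo", "ol"


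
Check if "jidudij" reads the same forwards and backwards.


Word: "jidudij"
Reversed: "jidudij"
Forward == Backward? jidudij == jidudij
Palindrome = Yes


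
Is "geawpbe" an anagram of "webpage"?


Word 1: "webpage" → sorted: abeegpw
Word 2: "geawpbe" → sorted: abeegpw
Same letters? abeegpw == abeegpw
Anagram = Yes


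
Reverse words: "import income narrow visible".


Original: "import income narrow visible"
Words (1..n): import | income | narrow | visible
Reversed (n..1): visible | narrow | income | import
Result = "visible narrow income import"


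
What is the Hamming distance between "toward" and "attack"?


Comparing character by character (same length = 6):
  Pos 0: 't' vs 'a' !=
  Pos 1: 'o' vs 't' !=
  Pos 2: 'w' vs 't' !=
  Pos 3: 'a' vs 'a' =
  Pos 4: 'r' vs 'c' !=
  Pos 5: 'd' vs 'k' !=
Hamming distance = 5


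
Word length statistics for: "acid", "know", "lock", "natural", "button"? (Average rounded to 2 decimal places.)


Lengths: "acid"=4, "know"=4, "lock"=4, "natural"=7, "button"=6
Sum = 25, Count = 5
Average = 25/5 = 5.00
= avg=5.00, min=4, max=7


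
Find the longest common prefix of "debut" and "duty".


Word 1: "debut"
Word 2: "duty"
Comparing from start:
  Pos 0: 'd' == 'd'
  Pos 1: 'e' != 'u' (stop)
LCP = "d" (length 1)


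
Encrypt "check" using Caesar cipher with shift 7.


Word: "check"
Shift: 7
Each letter → (letter + shift) mod 26:
  'c' (2) + 7 = 9 → 'j'
  'h' (7) + 7 = 14 → 'o'
  'e' (4) + 7 = 11 → 'l'
  'c' (2) + 7 = 9 → 'j'
  'k' (10) + 7 = 17 → 'r'
Result = "joljr"


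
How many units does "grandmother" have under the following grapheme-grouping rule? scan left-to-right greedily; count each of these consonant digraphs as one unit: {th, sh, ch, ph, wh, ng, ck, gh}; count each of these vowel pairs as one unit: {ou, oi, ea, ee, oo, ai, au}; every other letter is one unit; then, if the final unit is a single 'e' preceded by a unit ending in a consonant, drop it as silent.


Word: "grandmother" (11 letters)
Left-to-right scan:
  (1) 'g' (letter)
  (2) 'r' (letter)
  (3) 'a' (letter)
  (4) 'n' (letter)
  (5) 'd' (letter)
  (6) 'm' (letter)
  (7) 'o' (letter)
  (8) 'th' (digraph)
  (9) 'e' (letter)
  (10) 'r' (letter)
Units from scan: 10
Sound units = 10 units


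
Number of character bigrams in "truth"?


Word: "truth" (length 5)
Number of 2-grams = length - 2 + 1 = 5 - 2 + 1
= 4


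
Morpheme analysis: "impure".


Word: "impure"
Morphemes: im- | pure
Each morpheme carries meaning
= 2 morphemes


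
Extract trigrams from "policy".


Word: "policy" (length 6)
Number of trigrams = 6 - 3 + 1 = 4
  Position 0: "pol"
  Position 1: "oli"
  Position 2: "lic"
  Position 3: "icy"
Trigrams = "pol", "oli", "lic", "icy"


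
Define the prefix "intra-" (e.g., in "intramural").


Prefix: intra-
As in: intramural -> intra- + mural
Meaning = within


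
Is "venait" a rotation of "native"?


Word: "native", Candidate: "venait"
Method: check if candidate is substring of word+word
"nativenative" contains "venait"? No
Is rotation = No


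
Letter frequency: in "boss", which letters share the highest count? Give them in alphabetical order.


Word: "boss"
Letter counts:
  'b': 1
  'o': 1
  's': 2
Maximum count = 2
Most frequent = 's' (2 times each)


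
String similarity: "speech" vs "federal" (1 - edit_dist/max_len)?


Word 1: "speech" (length 6)
Word 2: "federal" (length 7)
One optimal edit sequence:
  1. insert 'f'  (+1)
  2. substitute 's' -> 'e'  (+1)
  3. substitute 'p' -> 'd'  (+1)
  4. keep 'e'
  5. substitute 'e' -> 'r'  (+1)
  6. substitute 'c' -> 'a'  (+1)
  7. substitute 'h' -> 'l'  (+1)
Edit distance = 6
Max length = max(6, 7) = 7
Similarity = 1 - 6/7
= 0.1429


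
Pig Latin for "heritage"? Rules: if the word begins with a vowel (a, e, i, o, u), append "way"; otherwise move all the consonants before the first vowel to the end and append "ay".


Word: "heritage"
Starts with consonant(s) → move to end, add 'ay'
Consonant cluster: "h"
Pig Latin = "eritagehay"


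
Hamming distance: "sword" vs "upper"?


Comparing character by character (same length = 5):
  Pos 0: 's' vs 'u' !=
  Pos 1: 'w' vs 'p' !=
  Pos 2: 'o' vs 'p' !=
  Pos 3: 'r' vs 'e' !=
  Pos 4: 'd' vs 'r' !=
Hamming distance = 5


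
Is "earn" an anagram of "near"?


Word 1: "near" → sorted: aenr
Word 2: "earn" → sorted: aenr
Same letters? aenr == aenr
Anagram = Yes


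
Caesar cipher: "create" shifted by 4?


Word: "create"
Shift: 4
Each letter → (letter + shift) mod 26:
  'c' (2) + 4 = 6 → 'g'
  'r' (17) + 4 = 21 → 'v'
  'e' (4) + 4 = 8 → 'i'
  'a' (0) + 4 = 4 → 'e'
  't' (19) + 4 = 23 → 'x'
  'e' (4) + 4 = 8 → 'i'
Result = "gviexi"


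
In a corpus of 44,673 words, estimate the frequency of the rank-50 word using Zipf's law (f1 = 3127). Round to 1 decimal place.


Zipf's law: f(r) = f(1) / r
f(1) = 3127
f(50) = 3127 / 50
= 62.5 occurrences


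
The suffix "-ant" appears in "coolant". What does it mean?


Suffix: -ant
Example: coolant = cool + -ant
Meaning = one who / that which


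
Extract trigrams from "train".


Word: "train" (length 5)
Number of trigrams = 5 - 3 + 1 = 3
  Position 0: "tra"
  Position 1: "rai"
  Position 2: "ain"
Trigrams = "tra", "rai", "ain"


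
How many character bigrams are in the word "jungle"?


Word: "jungle" (length 6)
Number of 2-grams = length - 2 + 1 = 6 - 2 + 1
= 5


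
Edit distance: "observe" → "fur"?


Word 1: "observe" (length 7)
Word 2: "fur" (length 3)
One optimal edit sequence (insert/delete/substitute each cost 1):
  1. delete 'o'  (+1)
  2. delete 'b'  (+1)
  3. substitute 's' -> 'f'  (+1)
  4. substitute 'e' -> 'u'  (+1)
  5. keep 'r'
  6. delete 'v'  (+1)
  7. delete 'e'  (+1)
Total edit operations: 6
Edit distance = 6


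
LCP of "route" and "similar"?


Word 1: "route"
Word 2: "similar"
Comparing from start:
  Pos 0: 'r' != 's' (stop)
LCP = "" (length 0)


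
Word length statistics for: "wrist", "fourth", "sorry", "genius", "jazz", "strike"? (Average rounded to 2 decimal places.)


Lengths: "wrist"=5, "fourth"=6, "sorry"=5, "genius"=6, "jazz"=4, "strike"=6
Sum = 32, Count = 6
Average = 32/6 = 5.33
= avg=5.33, min=4, max=6


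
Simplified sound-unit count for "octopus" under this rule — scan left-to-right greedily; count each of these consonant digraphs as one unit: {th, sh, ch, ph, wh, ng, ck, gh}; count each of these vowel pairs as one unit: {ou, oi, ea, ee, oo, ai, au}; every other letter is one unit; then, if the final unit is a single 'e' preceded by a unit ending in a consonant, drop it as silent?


Word: "octopus" (7 letters)
Left-to-right scan:
  (1) 'o' (letter)
  (2) 'c' (letter)
  (3) 't' (letter)
  (4) 'o' (letter)
  (5) 'p' (letter)
  (6) 'u' (letter)
  (7) 's' (letter)
Units from scan: 7
Sound units = 7 units
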